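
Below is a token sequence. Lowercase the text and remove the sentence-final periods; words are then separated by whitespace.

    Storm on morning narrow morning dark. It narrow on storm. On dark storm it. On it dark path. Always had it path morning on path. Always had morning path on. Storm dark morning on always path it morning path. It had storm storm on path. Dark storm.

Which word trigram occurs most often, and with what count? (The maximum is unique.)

"path always had", 2 times

Trigram frequencies (highest first):
  path always had: 2
  storm on morning: 1
  on morning narrow: 1
  morning narrow morning: 1
  narrow morning dark: 1
  morning dark it: 1
  … (38 more, each ≤ 1)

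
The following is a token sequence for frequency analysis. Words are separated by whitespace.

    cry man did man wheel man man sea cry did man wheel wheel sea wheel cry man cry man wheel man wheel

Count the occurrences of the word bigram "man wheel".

4

Scanning the 21 overlapping bigram windows for "man wheel":
  position 4–5: man wheel
  position 11–12: man wheel
  position 19–20: man wheel
  position 21–22: man wheel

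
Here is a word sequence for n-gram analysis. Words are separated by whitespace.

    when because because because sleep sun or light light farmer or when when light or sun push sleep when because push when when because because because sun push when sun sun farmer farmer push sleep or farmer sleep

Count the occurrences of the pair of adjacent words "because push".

Scanning the 37 overlapping bigram windows for "because push":
  position 20–21: because push

1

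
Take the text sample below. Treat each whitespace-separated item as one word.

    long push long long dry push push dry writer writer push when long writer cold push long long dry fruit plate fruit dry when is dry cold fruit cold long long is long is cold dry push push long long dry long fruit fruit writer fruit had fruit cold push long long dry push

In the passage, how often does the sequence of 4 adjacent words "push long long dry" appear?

4

Scanning the 51 overlapping 4-gram windows for "push long long dry":
  position 2–5: push long long dry
  position 16–19: push long long dry
  position 38–41: push long long dry
  position 50–53: push long long dry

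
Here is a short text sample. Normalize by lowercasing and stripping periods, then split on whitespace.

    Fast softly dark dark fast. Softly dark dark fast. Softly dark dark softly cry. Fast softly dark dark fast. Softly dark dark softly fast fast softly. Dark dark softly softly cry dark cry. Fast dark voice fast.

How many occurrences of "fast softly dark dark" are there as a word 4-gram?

6

Scanning the 34 overlapping 4-gram windows for "fast softly dark dark":
  position 1–4: fast softly dark dark
  position 5–8: fast softly dark dark
  position 9–12: fast softly dark dark
  position 15–18: fast softly dark dark
  position 19–22: fast softly dark dark
  position 25–28: fast softly dark dark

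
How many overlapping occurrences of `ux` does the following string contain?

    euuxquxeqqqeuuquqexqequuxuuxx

Sliding a length-2 window over the 29 characters (28 positions):
  position 3–4: ux
  position 6–7: ux
  position 24–25: ux
  position 27–28: ux

4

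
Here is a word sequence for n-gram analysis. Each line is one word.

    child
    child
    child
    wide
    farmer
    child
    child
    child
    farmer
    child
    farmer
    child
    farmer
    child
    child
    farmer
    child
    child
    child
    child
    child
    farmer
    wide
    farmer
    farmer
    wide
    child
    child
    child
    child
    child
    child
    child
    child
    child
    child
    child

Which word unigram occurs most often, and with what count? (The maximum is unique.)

"child", 26 times

Unigram frequencies (highest first):
  child: 26
  farmer: 8
  wide: 3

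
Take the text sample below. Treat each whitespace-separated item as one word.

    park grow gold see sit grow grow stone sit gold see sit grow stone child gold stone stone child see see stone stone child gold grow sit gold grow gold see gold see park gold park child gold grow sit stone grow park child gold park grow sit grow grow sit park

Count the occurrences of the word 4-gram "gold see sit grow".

Scanning the 49 overlapping 4-gram windows for "gold see sit grow":
  position 3–6: gold see sit grow
  position 10–13: gold see sit grow

2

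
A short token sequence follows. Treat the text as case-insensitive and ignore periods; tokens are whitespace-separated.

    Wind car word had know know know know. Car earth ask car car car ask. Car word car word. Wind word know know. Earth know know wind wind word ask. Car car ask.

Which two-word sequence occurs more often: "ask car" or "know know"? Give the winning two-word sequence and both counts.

"know know" (5 vs 3)

"ask car": 3 occurrences
"know know": 5 occurrences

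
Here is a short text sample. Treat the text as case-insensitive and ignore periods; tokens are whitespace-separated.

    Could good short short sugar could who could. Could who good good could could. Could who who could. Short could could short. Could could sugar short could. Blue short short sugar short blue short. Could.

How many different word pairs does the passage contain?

19

35 tokens → 34 bigram windows in total.
Repeated bigrams (each contributes count−1 duplicates):
  could could: 5
  short could: 4
  could who: 3
  blue short: 2
  could short: 2
  short short: 2
  short sugar: 2
  sugar short: 2
  … (1 more repeated)
15 duplicate windows → 34 − 15 = 19 distinct.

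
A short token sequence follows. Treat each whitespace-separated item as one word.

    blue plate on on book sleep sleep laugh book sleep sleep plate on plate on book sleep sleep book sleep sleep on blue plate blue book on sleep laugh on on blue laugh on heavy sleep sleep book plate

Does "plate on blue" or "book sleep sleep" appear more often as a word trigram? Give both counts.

"book sleep sleep" (4 vs 0)

"plate on blue": 0 occurrences
"book sleep sleep": 4 occurrences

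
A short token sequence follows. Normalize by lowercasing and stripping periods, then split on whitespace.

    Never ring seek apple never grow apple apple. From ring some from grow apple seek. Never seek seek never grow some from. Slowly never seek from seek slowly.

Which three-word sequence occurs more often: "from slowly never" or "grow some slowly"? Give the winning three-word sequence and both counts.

"from slowly never": 1 occurrence
"grow some slowly": 0 occurrences

"from slowly never" (1 vs 0)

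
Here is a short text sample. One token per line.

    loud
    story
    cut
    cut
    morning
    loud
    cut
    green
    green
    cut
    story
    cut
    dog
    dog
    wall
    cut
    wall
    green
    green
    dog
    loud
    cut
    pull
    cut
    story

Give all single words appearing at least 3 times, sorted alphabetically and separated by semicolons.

cut; dog; green; loud; story

Unigram counts meeting the condition (at least 3 times):
  cut: 8
  dog: 3
  green: 4
  loud: 3
  story: 3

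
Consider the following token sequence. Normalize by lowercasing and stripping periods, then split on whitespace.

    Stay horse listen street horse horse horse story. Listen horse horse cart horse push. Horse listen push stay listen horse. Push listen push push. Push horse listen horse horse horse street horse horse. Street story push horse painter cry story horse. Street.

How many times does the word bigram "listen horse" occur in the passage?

Scanning the 41 overlapping bigram windows for "listen horse":
  position 9–10: listen horse
  position 19–20: listen horse
  position 27–28: listen horse

3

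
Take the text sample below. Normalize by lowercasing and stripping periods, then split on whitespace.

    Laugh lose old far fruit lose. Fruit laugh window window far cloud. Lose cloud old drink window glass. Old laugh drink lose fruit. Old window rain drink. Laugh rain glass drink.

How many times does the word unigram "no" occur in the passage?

Scanning the 31 tokens for "no":
  (none found)

0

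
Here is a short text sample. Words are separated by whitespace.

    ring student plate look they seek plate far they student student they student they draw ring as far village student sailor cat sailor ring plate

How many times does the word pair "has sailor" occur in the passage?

Scanning the 24 overlapping bigram windows for "has sailor":
  (none found)

0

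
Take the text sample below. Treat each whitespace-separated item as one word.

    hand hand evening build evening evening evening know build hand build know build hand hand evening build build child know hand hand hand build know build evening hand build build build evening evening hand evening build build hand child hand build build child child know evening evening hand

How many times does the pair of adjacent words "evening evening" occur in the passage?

Scanning the 47 overlapping bigram windows for "evening evening":
  position 5–6: evening evening
  position 6–7: evening evening
  position 32–33: evening evening
  position 46–47: evening evening

4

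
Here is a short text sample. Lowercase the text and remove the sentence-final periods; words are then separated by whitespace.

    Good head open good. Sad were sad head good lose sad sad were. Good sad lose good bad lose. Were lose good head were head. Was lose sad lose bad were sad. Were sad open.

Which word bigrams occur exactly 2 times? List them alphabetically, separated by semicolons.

good head; good sad; lose good; lose sad; sad lose

Bigram counts meeting the condition (exactly 2 times):
  good head: 2
  good sad: 2
  lose good: 2
  lose sad: 2
  sad lose: 2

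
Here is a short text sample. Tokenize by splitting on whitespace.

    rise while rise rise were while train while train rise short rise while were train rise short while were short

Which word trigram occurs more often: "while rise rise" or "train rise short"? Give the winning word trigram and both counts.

"while rise rise": 1 occurrence
"train rise short": 2 occurrences

"train rise short" (2 vs 1)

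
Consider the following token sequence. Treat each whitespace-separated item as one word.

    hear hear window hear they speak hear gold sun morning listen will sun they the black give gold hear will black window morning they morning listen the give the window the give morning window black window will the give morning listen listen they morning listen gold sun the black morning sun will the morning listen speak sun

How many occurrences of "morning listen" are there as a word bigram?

Scanning the 56 overlapping bigram windows for "morning listen":
  position 10–11: morning listen
  position 25–26: morning listen
  position 40–41: morning listen
  position 44–45: morning listen
  position 54–55: morning listen

5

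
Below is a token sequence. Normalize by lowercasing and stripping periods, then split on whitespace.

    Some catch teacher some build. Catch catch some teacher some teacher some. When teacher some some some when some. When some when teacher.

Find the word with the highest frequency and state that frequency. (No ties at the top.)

"some", 10 times

Unigram frequencies (highest first):
  some: 10
  teacher: 5
  when: 4
  catch: 3
  build: 1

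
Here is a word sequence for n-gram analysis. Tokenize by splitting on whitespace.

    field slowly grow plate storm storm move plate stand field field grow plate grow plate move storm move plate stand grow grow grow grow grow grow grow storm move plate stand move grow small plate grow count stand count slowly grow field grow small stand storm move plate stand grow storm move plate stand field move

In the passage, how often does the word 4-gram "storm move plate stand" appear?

5

Scanning the 53 overlapping 4-gram windows for "storm move plate stand":
  position 6–9: storm move plate stand
  position 17–20: storm move plate stand
  position 28–31: storm move plate stand
  position 46–49: storm move plate stand
  position 51–54: storm move plate stand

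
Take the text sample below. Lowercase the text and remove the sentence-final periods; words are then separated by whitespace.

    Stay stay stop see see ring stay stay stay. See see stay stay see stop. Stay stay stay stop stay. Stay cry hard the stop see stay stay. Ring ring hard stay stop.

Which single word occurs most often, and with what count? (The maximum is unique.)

Unigram frequencies (highest first):
  stay: 15
  see: 6
  stop: 5
  ring: 3
  hard: 2
  cry: 1
  … (1 more, each ≤ 1)

"stay", 15 times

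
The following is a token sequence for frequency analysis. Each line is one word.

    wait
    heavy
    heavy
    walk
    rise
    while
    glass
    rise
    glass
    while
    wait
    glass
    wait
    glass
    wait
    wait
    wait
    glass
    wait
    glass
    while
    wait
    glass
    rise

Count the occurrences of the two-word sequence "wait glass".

Scanning the 23 overlapping bigram windows for "wait glass":
  position 11–12: wait glass
  position 13–14: wait glass
  position 17–18: wait glass
  position 19–20: wait glass
  position 22–23: wait glass

5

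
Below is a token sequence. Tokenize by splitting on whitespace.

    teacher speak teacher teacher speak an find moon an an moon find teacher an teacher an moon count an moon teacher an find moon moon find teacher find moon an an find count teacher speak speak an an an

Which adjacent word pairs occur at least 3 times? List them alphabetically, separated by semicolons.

Bigram counts meeting the condition (at least 3 times):
  an an: 4
  an find: 3
  an moon: 3
  find moon: 3
  teacher an: 3
  teacher speak: 3

an an; an find; an moon; find moon; teacher an; teacher speak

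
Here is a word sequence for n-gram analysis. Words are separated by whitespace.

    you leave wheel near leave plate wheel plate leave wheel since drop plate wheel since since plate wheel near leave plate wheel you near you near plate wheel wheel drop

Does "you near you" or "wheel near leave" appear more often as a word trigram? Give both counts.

"you near you": 1 occurrence
"wheel near leave": 2 occurrences

"wheel near leave" (2 vs 1)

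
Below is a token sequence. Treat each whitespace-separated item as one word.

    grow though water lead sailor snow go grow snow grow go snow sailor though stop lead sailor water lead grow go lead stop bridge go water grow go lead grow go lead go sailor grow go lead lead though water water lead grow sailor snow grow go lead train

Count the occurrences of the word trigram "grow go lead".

5

Scanning the 47 overlapping trigram windows for "grow go lead":
  position 20–22: grow go lead
  position 27–29: grow go lead
  position 30–32: grow go lead
  position 35–37: grow go lead
  position 46–48: grow go lead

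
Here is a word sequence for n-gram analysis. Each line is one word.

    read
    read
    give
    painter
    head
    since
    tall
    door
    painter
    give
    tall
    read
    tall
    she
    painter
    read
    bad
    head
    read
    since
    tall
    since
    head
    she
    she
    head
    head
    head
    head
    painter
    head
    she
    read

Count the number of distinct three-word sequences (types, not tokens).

30

33 tokens → 31 trigram windows in total.
Repeated trigrams (each contributes count−1 duplicates):
  head head head: 2
1 duplicate windows → 31 − 1 = 30 distinct.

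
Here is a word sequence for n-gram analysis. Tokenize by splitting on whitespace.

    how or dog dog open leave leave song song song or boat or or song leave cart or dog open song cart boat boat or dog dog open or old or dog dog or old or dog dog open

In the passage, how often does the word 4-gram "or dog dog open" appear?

3

Scanning the 36 overlapping 4-gram windows for "or dog dog open":
  position 2–5: or dog dog open
  position 25–28: or dog dog open
  position 36–39: or dog dog open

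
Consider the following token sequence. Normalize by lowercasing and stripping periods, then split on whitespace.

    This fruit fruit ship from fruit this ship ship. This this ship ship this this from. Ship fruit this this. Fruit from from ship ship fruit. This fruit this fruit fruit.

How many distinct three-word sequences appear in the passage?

31 tokens → 29 trigram windows in total.
Repeated trigrams (each contributes count−1 duplicates):
  fruit this fruit: 2
  ship fruit this: 2
  ship ship this: 2
  ship this this: 2
  this fruit fruit: 2
  this ship ship: 2
6 duplicate windows → 29 − 6 = 23 distinct.

23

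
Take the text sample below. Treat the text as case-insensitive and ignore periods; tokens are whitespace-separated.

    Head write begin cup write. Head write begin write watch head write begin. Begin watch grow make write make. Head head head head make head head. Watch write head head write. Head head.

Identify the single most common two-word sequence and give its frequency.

"head head", 6 times

Bigram frequencies (highest first):
  head head: 6
  head write: 4
  write begin: 3
  write head: 3
  make head: 2
  begin cup: 1
  … (13 more, each ≤ 1)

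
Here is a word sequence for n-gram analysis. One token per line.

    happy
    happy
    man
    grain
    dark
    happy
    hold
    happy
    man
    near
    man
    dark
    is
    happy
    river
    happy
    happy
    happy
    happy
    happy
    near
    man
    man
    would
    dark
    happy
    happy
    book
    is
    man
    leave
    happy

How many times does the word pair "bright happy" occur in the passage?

0

Scanning the 31 overlapping bigram windows for "bright happy":
  (none found)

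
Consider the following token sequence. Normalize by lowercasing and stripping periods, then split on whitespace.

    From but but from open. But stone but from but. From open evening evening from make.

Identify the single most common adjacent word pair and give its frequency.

Bigram frequencies (highest first):
  but from: 3
  from but: 2
  from open: 2
  but but: 1
  open but: 1
  but stone: 1
  … (5 more, each ≤ 1)

"but from", 3 times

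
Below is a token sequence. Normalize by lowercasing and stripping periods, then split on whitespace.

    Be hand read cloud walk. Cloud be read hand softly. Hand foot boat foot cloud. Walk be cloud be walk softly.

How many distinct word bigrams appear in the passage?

18

21 tokens → 20 bigram windows in total.
Repeated bigrams (each contributes count−1 duplicates):
  cloud be: 2
  cloud walk: 2
2 duplicate windows → 20 − 2 = 18 distinct.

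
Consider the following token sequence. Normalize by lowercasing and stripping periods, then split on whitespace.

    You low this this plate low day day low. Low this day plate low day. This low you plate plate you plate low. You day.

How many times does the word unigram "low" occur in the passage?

7

Scanning the 25 tokens for "low":
  position 2: low
  position 6: low
  position 9: low
  position 10: low
  position 14: low
  position 17: low
  position 23: low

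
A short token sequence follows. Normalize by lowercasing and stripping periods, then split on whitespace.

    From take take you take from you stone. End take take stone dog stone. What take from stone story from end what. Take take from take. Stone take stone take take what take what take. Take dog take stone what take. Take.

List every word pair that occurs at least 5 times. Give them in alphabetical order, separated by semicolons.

Bigram counts meeting the condition (at least 5 times):
  take take: 6
  what take: 5

take take; what take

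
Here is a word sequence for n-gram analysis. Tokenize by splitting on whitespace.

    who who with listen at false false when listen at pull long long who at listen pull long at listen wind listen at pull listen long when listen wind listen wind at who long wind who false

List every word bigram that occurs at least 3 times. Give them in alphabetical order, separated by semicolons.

listen at; listen wind

Bigram counts meeting the condition (at least 3 times):
  listen at: 3
  listen wind: 3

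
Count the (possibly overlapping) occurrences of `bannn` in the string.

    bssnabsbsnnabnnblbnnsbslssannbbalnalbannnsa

Sliding a length-5 window over the 43 characters (39 positions):
  position 37–41: bannn

1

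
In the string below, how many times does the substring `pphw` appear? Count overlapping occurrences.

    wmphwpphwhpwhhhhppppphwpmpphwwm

3

Sliding a length-4 window over the 31 characters (28 positions):
  position 6–9: pphw
  position 20–23: pphw
  position 26–29: pphw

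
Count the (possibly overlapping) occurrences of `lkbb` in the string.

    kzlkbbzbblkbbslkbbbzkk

3

Sliding a length-4 window over the 22 characters (19 positions):
  position 3–6: lkbb
  position 10–13: lkbb
  position 15–18: lkbb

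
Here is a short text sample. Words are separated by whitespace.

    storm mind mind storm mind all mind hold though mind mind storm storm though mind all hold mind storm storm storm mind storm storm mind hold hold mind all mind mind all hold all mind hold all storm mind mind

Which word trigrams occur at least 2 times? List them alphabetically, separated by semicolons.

Trigram counts meeting the condition (at least 2 times):
  all mind hold: 2
  mind all hold: 2
  mind all mind: 2
  mind mind storm: 2
  mind storm storm: 3
  storm mind mind: 2
  storm storm mind: 2

all mind hold; mind all hold; mind all mind; mind mind storm; mind storm storm; storm mind mind; storm storm mind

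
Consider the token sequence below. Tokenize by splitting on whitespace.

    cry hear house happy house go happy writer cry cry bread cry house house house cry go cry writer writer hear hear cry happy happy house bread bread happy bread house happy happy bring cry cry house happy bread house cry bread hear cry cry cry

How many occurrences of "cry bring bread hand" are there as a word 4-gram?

0

Scanning the 43 overlapping 4-gram windows for "cry bring bread hand":
  (none found)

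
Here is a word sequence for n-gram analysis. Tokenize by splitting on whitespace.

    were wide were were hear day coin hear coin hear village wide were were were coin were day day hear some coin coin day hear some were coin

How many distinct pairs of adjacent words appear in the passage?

20

28 tokens → 27 bigram windows in total.
Repeated bigrams (each contributes count−1 duplicates):
  were were: 3
  coin hear: 2
  day hear: 2
  hear some: 2
  were coin: 2
  wide were: 2
7 duplicate windows → 27 − 7 = 20 distinct.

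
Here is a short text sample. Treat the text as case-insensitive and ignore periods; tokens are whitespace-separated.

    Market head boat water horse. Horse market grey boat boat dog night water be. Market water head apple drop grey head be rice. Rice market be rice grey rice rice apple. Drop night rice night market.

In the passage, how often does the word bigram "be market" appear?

1

Scanning the 35 overlapping bigram windows for "be market":
  position 14–15: be market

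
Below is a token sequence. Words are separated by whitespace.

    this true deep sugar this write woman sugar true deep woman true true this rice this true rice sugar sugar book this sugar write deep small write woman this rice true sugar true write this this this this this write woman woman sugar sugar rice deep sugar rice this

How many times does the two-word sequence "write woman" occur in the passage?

3

Scanning the 48 overlapping bigram windows for "write woman":
  position 6–7: write woman
  position 27–28: write woman
  position 40–41: write woman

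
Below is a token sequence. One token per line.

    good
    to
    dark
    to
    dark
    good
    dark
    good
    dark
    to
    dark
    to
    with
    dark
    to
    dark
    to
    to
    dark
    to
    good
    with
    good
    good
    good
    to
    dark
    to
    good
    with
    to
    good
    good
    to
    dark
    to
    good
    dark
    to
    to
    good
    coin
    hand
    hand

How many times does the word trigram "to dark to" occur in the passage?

Scanning the 42 overlapping trigram windows for "to dark to":
  position 2–4: to dark to
  position 10–12: to dark to
  position 15–17: to dark to
  position 18–20: to dark to
  position 26–28: to dark to
  position 34–36: to dark to

6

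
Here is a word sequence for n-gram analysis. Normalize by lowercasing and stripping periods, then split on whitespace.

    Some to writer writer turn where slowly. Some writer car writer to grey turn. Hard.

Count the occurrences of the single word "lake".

0

Scanning the 15 tokens for "lake":
  (none found)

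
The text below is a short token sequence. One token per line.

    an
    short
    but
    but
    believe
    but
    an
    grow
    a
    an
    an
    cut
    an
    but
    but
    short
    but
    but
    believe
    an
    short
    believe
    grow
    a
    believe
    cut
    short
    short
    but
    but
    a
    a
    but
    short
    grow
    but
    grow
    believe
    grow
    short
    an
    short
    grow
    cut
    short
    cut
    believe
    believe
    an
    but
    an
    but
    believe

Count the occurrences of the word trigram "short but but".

3

Scanning the 51 overlapping trigram windows for "short but but":
  position 2–4: short but but
  position 16–18: short but but
  position 28–30: short but but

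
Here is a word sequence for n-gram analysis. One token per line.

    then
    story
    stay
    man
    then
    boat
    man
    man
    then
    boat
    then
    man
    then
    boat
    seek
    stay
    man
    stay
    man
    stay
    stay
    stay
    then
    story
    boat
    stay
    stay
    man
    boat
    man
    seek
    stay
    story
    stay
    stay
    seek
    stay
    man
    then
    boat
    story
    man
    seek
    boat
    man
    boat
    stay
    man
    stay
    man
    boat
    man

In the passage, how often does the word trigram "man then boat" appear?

Scanning the 50 overlapping trigram windows for "man then boat":
  position 4–6: man then boat
  position 8–10: man then boat
  position 12–14: man then boat
  position 38–40: man then boat

4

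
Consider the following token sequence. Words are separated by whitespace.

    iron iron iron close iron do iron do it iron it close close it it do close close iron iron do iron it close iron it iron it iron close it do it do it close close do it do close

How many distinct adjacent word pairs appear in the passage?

41 tokens → 40 bigram windows in total.
Repeated bigrams (each contributes count−1 duplicates):
  do it: 4
  iron it: 4
  it do: 4
  close close: 3
  close iron: 3
  iron do: 3
  iron iron: 3
  it close: 3
  … (5 more repeated)
25 duplicate windows → 40 − 25 = 15 distinct.

15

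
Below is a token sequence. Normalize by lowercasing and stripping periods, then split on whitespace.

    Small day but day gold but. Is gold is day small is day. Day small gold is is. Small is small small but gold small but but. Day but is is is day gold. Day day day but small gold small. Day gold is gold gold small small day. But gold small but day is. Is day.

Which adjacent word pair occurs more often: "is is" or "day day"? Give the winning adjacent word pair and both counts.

"is is": 4 occurrences
"day day": 3 occurrences

"is is" (4 vs 3)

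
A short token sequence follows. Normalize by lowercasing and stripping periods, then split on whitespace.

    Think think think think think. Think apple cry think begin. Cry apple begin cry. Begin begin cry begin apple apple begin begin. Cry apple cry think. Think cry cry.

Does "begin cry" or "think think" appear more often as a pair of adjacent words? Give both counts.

"begin cry": 4 occurrences
"think think": 6 occurrences

"think think" (6 vs 4)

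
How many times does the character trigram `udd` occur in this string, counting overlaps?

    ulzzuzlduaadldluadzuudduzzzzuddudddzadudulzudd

Sliding a length-3 window over the 46 characters (44 positions):
  position 21–23: udd
  position 29–31: udd
  position 32–34: udd
  position 44–46: udd

4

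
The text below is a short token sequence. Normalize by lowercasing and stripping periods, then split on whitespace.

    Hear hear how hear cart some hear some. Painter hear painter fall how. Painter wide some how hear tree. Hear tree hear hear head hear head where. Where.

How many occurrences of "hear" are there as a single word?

Scanning the 28 tokens for "hear":
  position 1: hear
  position 2: hear
  position 4: hear
  position 7: hear
  position 10: hear
  position 18: hear
  position 20: hear
  position 22: hear
  position 23: hear
  position 25: hear

10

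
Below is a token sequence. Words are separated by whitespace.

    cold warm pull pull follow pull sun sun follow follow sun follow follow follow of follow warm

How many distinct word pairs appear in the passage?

13

17 tokens → 16 bigram windows in total.
Repeated bigrams (each contributes count−1 duplicates):
  follow follow: 3
  sun follow: 2
3 duplicate windows → 16 − 3 = 13 distinct.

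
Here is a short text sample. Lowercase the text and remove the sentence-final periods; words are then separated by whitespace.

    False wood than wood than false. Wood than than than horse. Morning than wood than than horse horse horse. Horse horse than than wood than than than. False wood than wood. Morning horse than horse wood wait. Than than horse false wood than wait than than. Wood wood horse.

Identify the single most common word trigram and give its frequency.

Trigram frequencies (highest first):
  false wood than: 4
  than wood than: 3
  wood than than: 3
  than than horse: 3
  horse horse horse: 3
  wood than wood: 2
  … (25 more, each ≤ 2)

"false wood than", 4 times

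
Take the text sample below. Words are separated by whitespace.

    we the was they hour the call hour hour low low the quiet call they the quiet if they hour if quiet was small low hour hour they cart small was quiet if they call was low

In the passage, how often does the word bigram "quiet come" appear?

Scanning the 36 overlapping bigram windows for "quiet come":
  (none found)

0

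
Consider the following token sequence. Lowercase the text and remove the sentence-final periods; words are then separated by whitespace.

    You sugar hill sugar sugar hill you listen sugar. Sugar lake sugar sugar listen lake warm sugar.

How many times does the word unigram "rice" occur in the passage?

0

Scanning the 17 tokens for "rice":
  (none found)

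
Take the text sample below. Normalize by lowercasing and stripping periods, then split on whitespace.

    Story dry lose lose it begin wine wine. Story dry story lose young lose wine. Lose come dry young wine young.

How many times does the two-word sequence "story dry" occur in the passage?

2

Scanning the 20 overlapping bigram windows for "story dry":
  position 1–2: story dry
  position 9–10: story dry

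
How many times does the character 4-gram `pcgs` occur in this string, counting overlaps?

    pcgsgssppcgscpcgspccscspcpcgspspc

4

Sliding a length-4 window over the 33 characters (30 positions):
  position 1–4: pcgs
  position 9–12: pcgs
  position 14–17: pcgs
  position 26–29: pcgs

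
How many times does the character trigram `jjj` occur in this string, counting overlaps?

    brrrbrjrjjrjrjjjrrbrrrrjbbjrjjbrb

1

Sliding a length-3 window over the 33 characters (31 positions):
  position 14–16: jjj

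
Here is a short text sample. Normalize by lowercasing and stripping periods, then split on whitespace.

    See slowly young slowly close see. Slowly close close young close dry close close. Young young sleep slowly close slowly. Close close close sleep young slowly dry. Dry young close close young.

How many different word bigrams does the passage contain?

19

32 tokens → 31 bigram windows in total.
Repeated bigrams (each contributes count−1 duplicates):
  close close: 5
  slowly close: 4
  close young: 3
  see slowly: 2
  young close: 2
  young slowly: 2
12 duplicate windows → 31 − 12 = 19 distinct.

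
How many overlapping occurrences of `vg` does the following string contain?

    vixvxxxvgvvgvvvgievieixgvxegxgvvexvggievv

4

Sliding a length-2 window over the 41 characters (40 positions):
  position 8–9: vg
  position 11–12: vg
  position 15–16: vg
  position 35–36: vg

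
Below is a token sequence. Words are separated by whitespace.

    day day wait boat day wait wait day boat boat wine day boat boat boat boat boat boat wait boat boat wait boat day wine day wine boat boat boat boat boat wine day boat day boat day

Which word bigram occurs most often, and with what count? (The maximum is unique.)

Bigram frequencies (highest first):
  boat boat: 11
  boat day: 4
  day boat: 4
  wait boat: 3
  wine day: 3
  day wait: 2
  … (7 more, each ≤ 2)

"boat boat", 11 times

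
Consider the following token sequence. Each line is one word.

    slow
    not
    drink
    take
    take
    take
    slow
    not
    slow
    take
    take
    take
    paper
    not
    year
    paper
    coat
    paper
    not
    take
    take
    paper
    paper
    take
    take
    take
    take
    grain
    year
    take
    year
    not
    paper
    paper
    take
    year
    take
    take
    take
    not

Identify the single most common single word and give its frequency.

"take", 17 times

Unigram frequencies (highest first):
  take: 17
  paper: 7
  not: 6
  year: 4
  slow: 3
  drink: 1
  … (2 more, each ≤ 1)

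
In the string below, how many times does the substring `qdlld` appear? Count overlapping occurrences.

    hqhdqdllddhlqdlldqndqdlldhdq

3

Sliding a length-5 window over the 28 characters (24 positions):
  position 5–9: qdlld
  position 13–17: qdlld
  position 21–25: qdlld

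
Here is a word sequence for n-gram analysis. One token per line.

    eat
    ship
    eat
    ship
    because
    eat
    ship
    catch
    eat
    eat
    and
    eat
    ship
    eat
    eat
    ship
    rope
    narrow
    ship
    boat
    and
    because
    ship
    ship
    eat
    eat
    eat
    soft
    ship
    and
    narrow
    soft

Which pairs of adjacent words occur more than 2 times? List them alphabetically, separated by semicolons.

Bigram counts meeting the condition (more than 2 times):
  eat eat: 4
  eat ship: 5
  ship eat: 3

eat eat; eat ship; ship eat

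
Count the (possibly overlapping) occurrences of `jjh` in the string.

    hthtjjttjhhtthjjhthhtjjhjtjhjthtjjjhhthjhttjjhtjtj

4

Sliding a length-3 window over the 50 characters (48 positions):
  position 15–17: jjh
  position 22–24: jjh
  position 34–36: jjh
  position 44–46: jjh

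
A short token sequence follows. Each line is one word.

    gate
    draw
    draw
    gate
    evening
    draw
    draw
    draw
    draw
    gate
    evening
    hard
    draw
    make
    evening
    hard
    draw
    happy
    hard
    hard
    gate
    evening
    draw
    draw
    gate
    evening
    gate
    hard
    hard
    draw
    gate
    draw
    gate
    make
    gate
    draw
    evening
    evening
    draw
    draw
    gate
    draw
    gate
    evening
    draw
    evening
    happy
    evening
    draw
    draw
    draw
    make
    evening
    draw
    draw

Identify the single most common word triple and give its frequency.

Trigram frequencies (highest first):
  evening draw draw: 5
  draw draw gate: 4
  draw gate evening: 4
  gate evening draw: 3
  draw draw draw: 3
  evening hard draw: 2
  … (29 more, each ≤ 2)

"evening draw draw", 5 times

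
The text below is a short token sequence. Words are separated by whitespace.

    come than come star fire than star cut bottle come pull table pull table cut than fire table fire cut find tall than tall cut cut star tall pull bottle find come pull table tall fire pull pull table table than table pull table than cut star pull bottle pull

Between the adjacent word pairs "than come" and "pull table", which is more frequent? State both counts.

"than come": 1 occurrence
"pull table": 5 occurrences

"pull table" (5 vs 1)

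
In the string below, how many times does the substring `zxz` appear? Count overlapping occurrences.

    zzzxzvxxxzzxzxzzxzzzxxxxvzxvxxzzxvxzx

4

Sliding a length-3 window over the 37 characters (35 positions):
  position 3–5: zxz
  position 11–13: zxz
  position 13–15: zxz
  position 16–18: zxz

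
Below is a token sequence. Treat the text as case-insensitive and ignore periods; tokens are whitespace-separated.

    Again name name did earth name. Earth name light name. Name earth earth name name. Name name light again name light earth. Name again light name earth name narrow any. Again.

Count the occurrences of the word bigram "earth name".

Scanning the 30 overlapping bigram windows for "earth name":
  position 5–6: earth name
  position 7–8: earth name
  position 13–14: earth name
  position 22–23: earth name
  position 27–28: earth name

5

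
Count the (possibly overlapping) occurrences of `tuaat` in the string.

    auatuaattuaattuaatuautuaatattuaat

5

Sliding a length-5 window over the 33 characters (29 positions):
  position 4–8: tuaat
  position 9–13: tuaat
  position 14–18: tuaat
  position 22–26: tuaat
  position 29–33: tuaat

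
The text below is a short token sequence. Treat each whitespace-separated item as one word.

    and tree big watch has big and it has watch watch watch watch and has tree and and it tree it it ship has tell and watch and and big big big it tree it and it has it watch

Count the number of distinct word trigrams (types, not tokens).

35

40 tokens → 38 trigram windows in total.
Repeated trigrams (each contributes count−1 duplicates):
  and it has: 2
  it tree it: 2
  watch watch watch: 2
3 duplicate windows → 38 − 3 = 35 distinct.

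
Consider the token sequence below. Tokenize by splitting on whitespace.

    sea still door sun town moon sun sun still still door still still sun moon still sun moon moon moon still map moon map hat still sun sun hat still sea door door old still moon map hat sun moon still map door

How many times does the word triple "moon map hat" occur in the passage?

2

Scanning the 41 overlapping trigram windows for "moon map hat":
  position 23–25: moon map hat
  position 36–38: moon map hat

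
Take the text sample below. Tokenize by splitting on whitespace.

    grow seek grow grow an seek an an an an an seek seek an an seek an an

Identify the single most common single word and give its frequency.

"an", 10 times

Unigram frequencies (highest first):
  an: 10
  seek: 5
  grow: 3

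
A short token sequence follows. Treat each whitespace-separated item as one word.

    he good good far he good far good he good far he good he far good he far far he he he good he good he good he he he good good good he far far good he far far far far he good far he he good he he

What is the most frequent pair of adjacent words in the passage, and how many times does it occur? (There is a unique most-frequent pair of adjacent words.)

"he good", 10 times

Bigram frequencies (highest first):
  he good: 10
  good he: 9
  he he: 6
  far he: 5
  far far: 5
  good far: 4
  … (3 more, each ≤ 4)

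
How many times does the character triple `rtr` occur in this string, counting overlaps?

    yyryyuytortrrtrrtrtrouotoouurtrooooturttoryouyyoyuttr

Sliding a length-3 window over the 53 characters (51 positions):
  position 10–12: rtr
  position 13–15: rtr
  position 16–18: rtr
  position 18–20: rtr
  position 29–31: rtr

5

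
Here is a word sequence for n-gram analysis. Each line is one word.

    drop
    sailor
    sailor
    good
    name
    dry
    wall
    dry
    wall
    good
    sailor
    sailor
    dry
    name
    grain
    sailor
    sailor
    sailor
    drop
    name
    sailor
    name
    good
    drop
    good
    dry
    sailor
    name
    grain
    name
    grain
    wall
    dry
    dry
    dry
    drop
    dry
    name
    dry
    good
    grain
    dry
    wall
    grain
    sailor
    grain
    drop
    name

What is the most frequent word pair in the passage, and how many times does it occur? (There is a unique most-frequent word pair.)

Bigram frequencies (highest first):
  sailor sailor: 4
  dry wall: 3
  name grain: 3
  name dry: 2
  wall dry: 2
  dry name: 2
  … (27 more, each ≤ 2)

"sailor sailor", 4 times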